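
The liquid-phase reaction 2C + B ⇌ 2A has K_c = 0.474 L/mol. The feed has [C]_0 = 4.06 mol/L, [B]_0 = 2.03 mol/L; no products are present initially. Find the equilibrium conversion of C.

Let X = conversion of C; extent ξ = 4.06X/2 mol/L.
Concentrations: [C] = 4.06 − 4.06X; [B] = 2.03 − 2.03X; [A] = 4.06X.
K_c = [A]^2 / ([C]^2 [B]).
Equating to 0.474 L/mol: the physical root is X = 0.426.

X = 0.426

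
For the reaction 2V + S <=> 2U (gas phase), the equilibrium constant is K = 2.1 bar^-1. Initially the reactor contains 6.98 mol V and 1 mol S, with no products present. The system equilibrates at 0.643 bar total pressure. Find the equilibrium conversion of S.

Basis: 1 mol S initially; let X = conversion of S. Extent ξ = X.
Species balance: n_V = 6.98 − 2X; n_S = 1 − X; n_U = 2X.
n_T = Σnᵢ = 7.98 − X.
With p_i = (n_i/n_T)P, K = p_U^2 / (p_V^2 p_S).
Equating to 2.1 bar^-1 and solving on 0 < X < 1: X = 0.682.

X = 0.682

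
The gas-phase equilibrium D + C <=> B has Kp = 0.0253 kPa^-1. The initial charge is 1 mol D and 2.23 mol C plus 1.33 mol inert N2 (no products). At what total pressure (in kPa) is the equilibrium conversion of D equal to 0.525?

P = 103 kPa

Take 1 mol D as basis and let X be its fractional conversion, so ξ = X.
Mole table: n_D = 1 − X; n_C = 2.23 − X; n_B = X; n_I = 1.33 (inert).
Total moles n_T = 4.56 − X.
Kp = p_B / (p_D p_C) with p_i = (n_i/n_T)·P.
At X = 0.525: the mole-fraction product g(X) = Π y_i^ν_i = 2.616. Since Kp = g(X)·P^{-1}, P = (g/Kp)^(1/1) = (2.616/0.0253)^(1/1) = 103 kPa.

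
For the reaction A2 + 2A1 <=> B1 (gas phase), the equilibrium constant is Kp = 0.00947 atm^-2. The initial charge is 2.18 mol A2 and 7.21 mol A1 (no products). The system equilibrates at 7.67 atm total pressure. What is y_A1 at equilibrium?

Let X = conversion of A2 (basis 2.18 mol A2); extent of reaction ξ = 2.18X.
Species balance: n_A2 = 2.18 − 2.18X; n_A1 = 7.21 − 4.36X; n_B1 = 2.18X.
Total moles n_T = 9.39 − 4.36X.
Mole fractions y_i = n_i/n_T; Kp = p_B1 / (p_A2 p_A1^2) with p_i = y_i·P.
This yields a degree-3 equation in X; solving on (0,1), X = 0.234.
Then n_A1 = 6.19, n_T = 8.37, so y_A1 = 0.740.

y_A1 = 0.740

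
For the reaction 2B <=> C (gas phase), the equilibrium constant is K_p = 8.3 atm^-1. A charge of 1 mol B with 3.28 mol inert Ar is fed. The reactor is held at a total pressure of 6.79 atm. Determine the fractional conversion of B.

Take 1 mol B as basis and let X be its fractional conversion, so ξ = 0.5X.
At extent ξ: n_B = 1 − X; n_C = 0.5X; n_I = 3.28 (inert).
Total moles n_T = 4.28 − 0.5X.
With p_i = (n_i/n_T)P, K_p = p_C / (p_B^2).
Equating to 8.3 atm^-1 and solving on 0 < X < 1: X = 0.831.

X = 0.831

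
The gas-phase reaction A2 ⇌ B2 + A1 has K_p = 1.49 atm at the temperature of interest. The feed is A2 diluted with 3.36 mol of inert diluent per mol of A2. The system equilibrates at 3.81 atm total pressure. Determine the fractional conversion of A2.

X = 0.731

Take 1 mol A2 as basis and let X be its fractional conversion, so ξ = X.
Mole table: n_A2 = 1 − X; n_B2 = X; n_A1 = X; n_I = 3.36 (inert).
Summing: n_T = 4.36 + X.
With p_i = (n_i/n_T)P, K_p = p_B2 p_A1 / (p_A2).
Setting this equal to 1.49 atm and taking the physical root (0 < X < 1) gives X = 0.731.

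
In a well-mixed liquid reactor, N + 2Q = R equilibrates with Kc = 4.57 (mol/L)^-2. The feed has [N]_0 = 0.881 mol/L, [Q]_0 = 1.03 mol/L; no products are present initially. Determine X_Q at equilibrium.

Let X = conversion of Q; extent ξ = 1.03X/2 mol/L.
Concentrations: [N] = 0.881 − 0.515X; [Q] = 1.03 − 1.03X; [R] = 0.515X.
Kc = [R] / ([N] [Q]^2).
This equals 4.57 at X = 0.646 (the root in 0 < X < 1).

X = 0.646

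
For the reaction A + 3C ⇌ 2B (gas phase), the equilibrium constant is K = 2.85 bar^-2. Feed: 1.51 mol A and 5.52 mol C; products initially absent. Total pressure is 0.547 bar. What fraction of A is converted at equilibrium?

X = 0.376

Basis: 1.51 mol A initially; let X = conversion of A. Extent ξ = 1.51X.
Mole table: n_A = 1.51 − 1.51X; n_C = 5.52 − 4.53X; n_B = 3.02X.
Total moles n_T = 7.03 − 3.02X.
y_i = n_i/n_T, p_i = y_i·P. K = p_B^2 / (p_A p_C^3).
Substituting and setting equal to 2.85 bar^-2 gives a polynomial in X; the root in (0,1) is X = 0.376.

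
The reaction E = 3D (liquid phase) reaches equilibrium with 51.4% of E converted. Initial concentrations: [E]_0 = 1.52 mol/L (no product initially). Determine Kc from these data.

Let X = conversion of E.
Concentrations: [E] = 1.52 − 1.52X; [D] = 4.56X.
At X = 0.514: [E] = 0.739, [D] = 2.34.
Kc = [D]^3 / ([E]) = 17.4 (mol/L)^2.

Kc = 17.4 (mol/L)^2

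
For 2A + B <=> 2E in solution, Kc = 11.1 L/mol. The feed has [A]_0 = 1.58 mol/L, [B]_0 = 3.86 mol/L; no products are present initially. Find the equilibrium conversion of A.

Let X = conversion of A; extent ξ = 1.58X/2 mol/L.
Concentrations: [A] = 1.58 − 1.58X; [B] = 3.86 − 0.79X; [E] = 1.58X.
Kc = [E]^2 / ([A]^2 [B]).
Solving Kc = 11.1 for X ∈ (0,1): X = 0.856.

X = 0.856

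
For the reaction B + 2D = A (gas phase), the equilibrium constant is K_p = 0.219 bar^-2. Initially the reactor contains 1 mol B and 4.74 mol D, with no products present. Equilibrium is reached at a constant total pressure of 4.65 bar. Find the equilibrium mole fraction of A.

y_A = 0.172

Let X = conversion of B (basis 1 mol B); extent of reaction ξ = X.
Mole table: n_B = 1 − X; n_D = 4.74 − 2X; n_A = X.
Summing: n_T = 5.74 − 2X.
Mole fractions y_i = n_i/n_T; K_p = p_A / (p_B p_D^2) with p_i = y_i·P.
Equating to 0.219 bar^-2 and solving on 0 < X < 1: X = 0.735.
Then n_A = 0.735, n_T = 4.27, so y_A = 0.172.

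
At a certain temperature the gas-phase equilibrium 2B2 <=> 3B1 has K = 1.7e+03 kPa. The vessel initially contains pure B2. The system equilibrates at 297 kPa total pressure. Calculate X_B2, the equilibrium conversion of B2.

Basis: 1 mol B2 initially; let X = conversion of B2. Extent ξ = 0.5X.
Species balance: n_B2 = 1 − X; n_B1 = 1.5X.
Summing: n_T = 1 + 0.5X.
With p_i = (n_i/n_T)P, K = p_B1^3 / (p_B2^2).
Setting this equal to 1.7e+03 kPa and taking the physical root (0 < X < 1) gives X = 0.650.

X = 0.650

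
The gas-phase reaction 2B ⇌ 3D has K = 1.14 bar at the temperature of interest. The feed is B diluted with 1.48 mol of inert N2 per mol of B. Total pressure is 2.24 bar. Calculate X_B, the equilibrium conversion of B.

X = 0.480

Let X = conversion of B (basis 1 mol B); extent of reaction ξ = 0.5X.
Species balance: n_B = 1 − X; n_D = 1.5X; n_I = 1.48 (inert).
Summing: n_T = 2.48 + 0.5X.
Mole fractions y_i = n_i/n_T; K = p_D^3 / (p_B^2) with p_i = y_i·P.
Substituting and setting equal to 1.14 bar gives a polynomial in X; the root in (0,1) is X = 0.480.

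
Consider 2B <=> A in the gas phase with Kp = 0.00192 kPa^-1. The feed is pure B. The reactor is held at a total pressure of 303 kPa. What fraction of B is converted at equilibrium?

Let X = conversion of B (basis 1 mol B); extent of reaction ξ = 0.5X.
Moles: n_B = 1 − X; n_A = 0.5X.
Summing: n_T = 1 − 0.5X.
Mole fractions y_i = n_i/n_T; Kp = p_A / (p_B^2) with p_i = y_i·P.
Equating to 0.00192 kPa^-1 and solving on 0 < X < 1: X = 0.452.

X = 0.452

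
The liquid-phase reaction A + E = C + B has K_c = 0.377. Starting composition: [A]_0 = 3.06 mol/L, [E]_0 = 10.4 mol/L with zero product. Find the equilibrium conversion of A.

X = 0.626

Let X = conversion of A; extent ξ = 3.06·X mol/L.
Concentrations: [A] = 3.06 − 3.06X; [E] = 10.4 − 3.06X; [C] = 3.06X; [B] = 3.06X.
K_c = [C] [B] / ([A] [E]).
Setting equal to 0.377 and solving for X on (0,1) gives X = 0.626.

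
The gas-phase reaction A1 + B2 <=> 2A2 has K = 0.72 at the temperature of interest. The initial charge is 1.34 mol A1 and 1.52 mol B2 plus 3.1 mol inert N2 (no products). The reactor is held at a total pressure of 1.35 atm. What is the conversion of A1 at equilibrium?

X = 0.317

Let X = conversion of A1 (basis 1.34 mol A1); extent of reaction ξ = 1.34X.
Moles: n_A1 = 1.34 − 1.34X; n_B2 = 1.52 − 1.34X; n_A2 = 2.68X; n_I = 3.1 (inert).
n_T stays at 5.96 (no change in mole number).
Mole fractions y_i = n_i/n_T; K = p_A2^2 / (p_A1 p_B2) with p_i = y_i·P.
Substituting and setting equal to 0.72 gives a polynomial in X; the root in (0,1) is X = 0.317.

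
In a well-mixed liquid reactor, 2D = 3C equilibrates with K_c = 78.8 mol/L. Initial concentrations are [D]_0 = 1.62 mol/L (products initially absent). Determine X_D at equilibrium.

X = 0.809

Let X = conversion of D; extent ξ = 1.62X/2 mol/L.
Concentrations: [D] = 1.62 − 1.62X; [C] = 2.43X.
K_c = [C]^3 / ([D]^2).
Equating to 78.8 mol/L: the physical root is X = 0.809.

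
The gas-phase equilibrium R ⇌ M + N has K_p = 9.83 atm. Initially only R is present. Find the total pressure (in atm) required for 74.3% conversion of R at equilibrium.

Let X = conversion of R (basis 1 mol R); extent of reaction ξ = X.
At extent ξ: n_R = 1 − X; n_M = X; n_N = X.
Summing: n_T = 1 + X.
K_p = p_M p_N / (p_R) with p_i = (n_i/n_T)·P.
At X = 0.743: the mole-fraction product g(X) = Π y_i^ν_i = 1.232. Since K_p = g(X)·P^{1}, P = (K_p/g)^(1/1) = (9.83/1.232)^(1/1) = 7.98 atm.

P = 7.98 atm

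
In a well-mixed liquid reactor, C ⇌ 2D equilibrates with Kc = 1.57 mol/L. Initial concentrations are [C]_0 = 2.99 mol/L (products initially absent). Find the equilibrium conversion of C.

X = 0.303

Let X = conversion of C; extent ξ = 2.99·X mol/L.
Concentrations: [C] = 2.99 − 2.99X; [D] = 5.98X.
Kc = [D]^2 / ([C]).
Solving Kc = 1.57 for X ∈ (0,1): X = 0.303.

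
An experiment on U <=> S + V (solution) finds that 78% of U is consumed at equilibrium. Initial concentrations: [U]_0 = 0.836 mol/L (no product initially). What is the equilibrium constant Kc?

Kc = 2.31 mol/L

Let X = conversion of U.
Concentrations: [U] = 0.836 − 0.836X; [S] = 0.836X; [V] = 0.836X.
At X = 0.78: [U] = 0.184, [S] = 0.652, [V] = 0.652.
Kc = [S] [V] / ([U]) = 2.31 mol/L.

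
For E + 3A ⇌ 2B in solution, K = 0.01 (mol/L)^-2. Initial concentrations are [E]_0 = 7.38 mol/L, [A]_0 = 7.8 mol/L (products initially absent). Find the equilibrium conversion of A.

X = 0.439

Let X = conversion of A; extent ξ = 7.8X/3 mol/L.
Concentrations: [E] = 7.38 − 2.6X; [A] = 7.8 − 7.8X; [B] = 5.2X.
K = [B]^2 / ([E] [A]^3).
Setting equal to 0.01 and solving for X on (0,1) gives X = 0.439.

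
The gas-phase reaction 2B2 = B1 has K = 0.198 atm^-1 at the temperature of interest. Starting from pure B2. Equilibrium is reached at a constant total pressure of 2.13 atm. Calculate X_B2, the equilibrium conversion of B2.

X = 0.390

Let X = conversion of B2 (basis 1 mol B2); extent of reaction ξ = 0.5X.
Mole table: n_B2 = 1 − X; n_B1 = 0.5X.
Summing: n_T = 1 − 0.5X.
Mole fractions y_i = n_i/n_T; K = p_B1 / (p_B2^2) with p_i = y_i·P.
Setting this equal to 0.198 atm^-1 and taking the physical root (0 < X < 1) gives X = 0.390.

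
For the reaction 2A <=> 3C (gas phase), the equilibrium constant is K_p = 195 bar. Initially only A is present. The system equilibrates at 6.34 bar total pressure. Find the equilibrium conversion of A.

X = 0.800

Take 1 mol A as basis and let X be its fractional conversion, so ξ = 0.5X.
At extent ξ: n_A = 1 − X; n_C = 1.5X.
Summing: n_T = 1 + 0.5X.
Mole fractions y_i = n_i/n_T; K_p = p_C^3 / (p_A^2) with p_i = y_i·P.
This yields a degree-3 equation in X; solving on (0,1), X = 0.800.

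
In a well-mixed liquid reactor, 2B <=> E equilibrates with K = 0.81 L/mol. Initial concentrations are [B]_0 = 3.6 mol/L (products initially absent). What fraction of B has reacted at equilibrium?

X = 0.663

Let X = conversion of B; extent ξ = 3.6X/2 mol/L.
Concentrations: [B] = 3.6 − 3.6X; [E] = 1.8X.
K = [E] / ([B]^2).
Setting equal to 0.81 and solving for X on (0,1) gives X = 0.663.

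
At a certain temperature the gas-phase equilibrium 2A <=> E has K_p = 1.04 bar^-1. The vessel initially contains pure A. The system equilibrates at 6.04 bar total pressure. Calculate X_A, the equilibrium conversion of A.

Take 1 mol A as basis and let X be its fractional conversion, so ξ = 0.5X.
Mole table: n_A = 1 − X; n_E = 0.5X.
n_T = Σnᵢ = 1 − 0.5X.
Mole fractions y_i = n_i/n_T; K_p = p_E / (p_A^2) with p_i = y_i·P.
Equating to 1.04 bar^-1 and solving on 0 < X < 1: X = 0.804.

X = 0.804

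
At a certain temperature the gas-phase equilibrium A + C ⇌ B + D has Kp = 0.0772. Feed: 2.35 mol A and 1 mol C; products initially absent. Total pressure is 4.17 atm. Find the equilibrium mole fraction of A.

Basis: 1 mol C initially; let X = conversion of C. Extent ξ = X.
At extent ξ: n_A = 2.35 − X; n_C = 1 − X; n_B = X; n_D = X.
Total moles n_T = 3.35 (Δν = 0, constant).
y_i = n_i/n_T, p_i = y_i·P. Kp = p_B p_D / (p_A p_C).
Setting this equal to 0.0772 and taking the physical root (0 < X < 1) gives X = 0.325.
Then n_A = 2.03, n_T = 3.35, so y_A = 0.605.

y_A = 0.605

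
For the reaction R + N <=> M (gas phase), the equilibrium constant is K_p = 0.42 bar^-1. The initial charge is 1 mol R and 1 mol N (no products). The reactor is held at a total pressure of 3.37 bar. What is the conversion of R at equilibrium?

Let X = conversion of R (basis 1 mol R); extent of reaction ξ = X.
Mole table: n_R = 1 − X; n_N = 1 − X; n_M = X.
Summing: n_T = 2 − X.
Mole fractions y_i = n_i/n_T; K_p = p_M / (p_R p_N) with p_i = y_i·P.
This yields a degree-2 equation in X; solving on (0,1), X = 0.357.

X = 0.357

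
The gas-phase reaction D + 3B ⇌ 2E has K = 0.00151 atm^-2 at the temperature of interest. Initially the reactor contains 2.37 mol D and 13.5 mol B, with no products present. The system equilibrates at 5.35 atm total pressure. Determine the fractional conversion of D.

Basis: 2.37 mol D initially; let X = conversion of D. Extent ξ = 2.37X.
Mole table: n_D = 2.37 − 2.37X; n_B = 13.5 − 7.11X; n_E = 4.74X.
Total moles n_T = 15.9 − 4.74X.
With p_i = (n_i/n_T)P, K = p_E^2 / (p_D p_B^3).
Equating to 0.00151 atm^-2 and solving on 0 < X < 1: X = 0.175.

X = 0.175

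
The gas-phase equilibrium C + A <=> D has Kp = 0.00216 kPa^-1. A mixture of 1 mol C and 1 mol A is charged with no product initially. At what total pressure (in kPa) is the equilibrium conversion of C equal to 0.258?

P = 378 kPa

Take 1 mol C as basis and let X be its fractional conversion, so ξ = X.
Moles: n_C = 1 − X; n_A = 1 − X; n_D = X.
Total moles n_T = 2 − X.
Kp = p_D / (p_C p_A) with p_i = (n_i/n_T)·P.
At X = 0.258: the mole-fraction product g(X) = Π y_i^ν_i = 0.8163. Since Kp = g(X)·P^{-1}, P = (g/Kp)^(1/1) = (0.8163/0.00216)^(1/1) = 378 kPa.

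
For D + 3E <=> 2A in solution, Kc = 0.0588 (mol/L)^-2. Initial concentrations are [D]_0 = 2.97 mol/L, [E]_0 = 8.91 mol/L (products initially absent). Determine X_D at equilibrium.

X = 0.489

Let X = conversion of D; extent ξ = 2.97·X mol/L.
Concentrations: [D] = 2.97 − 2.97X; [E] = 8.91 − 8.91X; [A] = 5.94X.
Kc = [A]^2 / ([D] [E]^3).
Setting equal to 0.0588 and solving for X on (0,1) gives X = 0.489.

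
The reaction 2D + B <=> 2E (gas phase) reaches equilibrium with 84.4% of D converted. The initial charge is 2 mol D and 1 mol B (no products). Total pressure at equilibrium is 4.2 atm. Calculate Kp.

Kp = 96.3 atm^-1

Basis: 2 mol D initially; let X = conversion of D. Extent ξ = X.
At extent ξ: n_D = 2 − 2X; n_B = 1 − X; n_E = 2X.
Summing: n_T = 3 − X.
At X = 0.844: n_D = 0.312, n_B = 0.156, n_E = 1.69, n_T = 2.16.
p_i = (n_i/n_T)·P. Kp = p_E^2 / (p_D^2 p_B) = 96.3 atm^-1.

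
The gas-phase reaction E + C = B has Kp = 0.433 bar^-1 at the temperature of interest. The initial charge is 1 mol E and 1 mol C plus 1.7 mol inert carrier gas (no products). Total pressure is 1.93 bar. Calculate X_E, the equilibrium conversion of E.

Basis: 1 mol E initially; let X = conversion of E. Extent ξ = X.
Moles: n_E = 1 − X; n_C = 1 − X; n_B = X; n_I = 1.7 (inert).
Summing: n_T = 3.7 − X.
y_i = n_i/n_T, p_i = y_i·P. Kp = p_B / (p_E p_C).
Substituting and setting equal to 0.433 bar^-1 gives a polynomial in X; the root in (0,1) is X = 0.165.

X = 0.165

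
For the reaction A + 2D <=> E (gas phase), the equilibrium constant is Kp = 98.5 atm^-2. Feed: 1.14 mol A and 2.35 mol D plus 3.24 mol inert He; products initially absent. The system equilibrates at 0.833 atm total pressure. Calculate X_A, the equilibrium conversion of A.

Take 1.14 mol A as basis and let X be its fractional conversion, so ξ = 1.14X.
Mole table: n_A = 1.14 − 1.14X; n_D = 2.35 − 2.28X; n_E = 1.14X; n_I = 3.24 (inert).
Total moles n_T = 6.73 − 2.28X.
y_i = n_i/n_T, p_i = y_i·P. Kp = p_E / (p_A p_D^2).
Equating to 98.5 atm^-2 and solving on 0 < X < 1: X = 0.651.

X = 0.651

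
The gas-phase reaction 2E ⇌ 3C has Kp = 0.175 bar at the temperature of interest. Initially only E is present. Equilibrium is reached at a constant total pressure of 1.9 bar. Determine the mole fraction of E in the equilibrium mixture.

y_E = 0.658

Take 1 mol E as basis and let X be its fractional conversion, so ξ = 0.5X.
Mole table: n_E = 1 − X; n_C = 1.5X.
Total moles n_T = 1 + 0.5X.
Mole fractions y_i = n_i/n_T; Kp = p_C^3 / (p_E^2) with p_i = y_i·P.
This yields a degree-3 equation in X; solving on (0,1), X = 0.257.
Then n_E = 0.743, n_T = 1.13, so y_E = 0.658.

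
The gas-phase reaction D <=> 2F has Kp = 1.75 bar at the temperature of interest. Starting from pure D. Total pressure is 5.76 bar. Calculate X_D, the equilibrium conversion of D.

Basis: 1 mol D initially; let X = conversion of D. Extent ξ = X.
Moles: n_D = 1 − X; n_F = 2X.
Total moles n_T = 1 + X.
With p_i = (n_i/n_T)P, Kp = p_F^2 / (p_D).
Equating to 1.75 bar and solving on 0 < X < 1: X = 0.266.

X = 0.266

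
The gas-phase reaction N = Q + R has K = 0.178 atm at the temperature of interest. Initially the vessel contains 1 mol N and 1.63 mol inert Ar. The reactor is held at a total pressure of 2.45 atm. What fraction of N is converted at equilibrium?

Let X = conversion of N (basis 1 mol N); extent of reaction ξ = X.
Mole table: n_N = 1 − X; n_Q = X; n_R = X; n_I = 1.63 (inert).
Summing: n_T = 2.63 + X.
y_i = n_i/n_T, p_i = y_i·P. K = p_Q p_R / (p_N).
Equating to 0.178 atm and solving on 0 < X < 1: X = 0.370.

X = 0.370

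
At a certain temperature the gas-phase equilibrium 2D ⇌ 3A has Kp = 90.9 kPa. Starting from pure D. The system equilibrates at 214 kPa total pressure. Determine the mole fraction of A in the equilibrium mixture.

y_A = 0.484

Let X = conversion of D (basis 1 mol D); extent of reaction ξ = 0.5X.
At extent ξ: n_D = 1 − X; n_A = 1.5X.
n_T = Σnᵢ = 1 + 0.5X.
With p_i = (n_i/n_T)P, Kp = p_A^3 / (p_D^2).
Substituting and setting equal to 90.9 kPa gives a polynomial in X; the root in (0,1) is X = 0.385.
Then n_A = 0.577, n_T = 1.19, so y_A = 0.484.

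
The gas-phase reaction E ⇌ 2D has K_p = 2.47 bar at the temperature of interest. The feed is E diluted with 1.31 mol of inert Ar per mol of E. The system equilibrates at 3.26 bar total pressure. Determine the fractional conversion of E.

X = 0.511

Take 1 mol E as basis and let X be its fractional conversion, so ξ = X.
Moles: n_E = 1 − X; n_D = 2X; n_I = 1.31 (inert).
n_T = Σnᵢ = 2.31 + X.
With p_i = (n_i/n_T)P, K_p = p_D^2 / (p_E).
Equating to 2.47 bar and solving on 0 < X < 1: X = 0.511.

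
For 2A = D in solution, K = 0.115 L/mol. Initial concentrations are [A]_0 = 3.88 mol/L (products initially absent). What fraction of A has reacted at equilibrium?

X = 0.363

Let X = conversion of A; extent ξ = 3.88X/2 mol/L.
Concentrations: [A] = 3.88 − 3.88X; [D] = 1.94X.
K = [D] / ([A]^2).
Solving K = 0.115 for X ∈ (0,1): X = 0.363.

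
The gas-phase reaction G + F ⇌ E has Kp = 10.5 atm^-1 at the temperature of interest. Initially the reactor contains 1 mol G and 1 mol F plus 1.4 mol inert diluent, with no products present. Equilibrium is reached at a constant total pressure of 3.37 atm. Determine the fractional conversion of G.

Let X = conversion of G (basis 1 mol G); extent of reaction ξ = X.
Moles: n_G = 1 − X; n_F = 1 − X; n_E = X; n_I = 1.4 (inert).
Total moles n_T = 3.4 − X.
Mole fractions y_i = n_i/n_T; Kp = p_E / (p_G p_F) with p_i = y_i·P.
This yields a degree-2 equation in X; solving on (0,1), X = 0.762.

X = 0.762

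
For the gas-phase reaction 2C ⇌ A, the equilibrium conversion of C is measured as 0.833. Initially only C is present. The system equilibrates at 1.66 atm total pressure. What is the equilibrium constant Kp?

Basis: 1 mol C initially; let X = conversion of C. Extent ξ = 0.5X.
Moles: n_C = 1 − X; n_A = 0.5X.
Summing: n_T = 1 − 0.5X.
At X = 0.833: n_C = 0.167, n_A = 0.416, n_T = 0.584.
p_i = (n_i/n_T)·P. Kp = p_A / (p_C^2) = 5.25 atm^-1.

Kp = 5.25 atm^-1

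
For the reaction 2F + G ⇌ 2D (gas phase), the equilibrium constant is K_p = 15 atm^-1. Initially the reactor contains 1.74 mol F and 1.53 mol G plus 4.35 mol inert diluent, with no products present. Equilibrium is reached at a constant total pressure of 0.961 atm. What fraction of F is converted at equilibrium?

X = 0.590

Let X = conversion of F (basis 1.74 mol F); extent of reaction ξ = 0.87X.
At extent ξ: n_F = 1.74 − 1.74X; n_G = 1.53 − 0.87X; n_D = 1.74X; n_I = 4.35 (inert).
n_T = Σnᵢ = 7.62 − 0.87X.
With p_i = (n_i/n_T)P, K_p = p_D^2 / (p_F^2 p_G).
Setting this equal to 15 atm^-1 and taking the physical root (0 < X < 1) gives X = 0.590.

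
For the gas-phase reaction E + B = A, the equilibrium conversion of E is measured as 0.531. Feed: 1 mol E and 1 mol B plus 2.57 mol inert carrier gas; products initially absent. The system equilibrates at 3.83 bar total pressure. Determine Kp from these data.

Kp = 2.55 bar^-1

Basis: 1 mol E initially; let X = conversion of E. Extent ξ = X.
Species balance: n_E = 1 − X; n_B = 1 − X; n_A = X; n_I = 2.57 (inert).
n_T = Σnᵢ = 4.57 − X.
At X = 0.531: n_E = 0.469, n_B = 0.469, n_A = 0.531, n_T = 4.04.
p_i = (n_i/n_T)·P. Kp = p_A / (p_E p_B) = 2.55 bar^-1.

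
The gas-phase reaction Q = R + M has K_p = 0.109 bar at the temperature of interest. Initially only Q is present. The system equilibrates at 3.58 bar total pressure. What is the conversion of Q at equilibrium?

X = 0.172

Take 1 mol Q as basis and let X be its fractional conversion, so ξ = X.
Species balance: n_Q = 1 − X; n_R = X; n_M = X.
Summing: n_T = 1 + X.
With p_i = (n_i/n_T)P, K_p = p_R p_M / (p_Q).
This yields a degree-2 equation in X; solving on (0,1), X = 0.172.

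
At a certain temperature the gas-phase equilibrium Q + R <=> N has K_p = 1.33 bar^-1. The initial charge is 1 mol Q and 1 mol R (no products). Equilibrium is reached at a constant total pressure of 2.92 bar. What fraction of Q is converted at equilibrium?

Take 1 mol Q as basis and let X be its fractional conversion, so ξ = X.
Moles: n_Q = 1 − X; n_R = 1 − X; n_N = X.
Summing: n_T = 2 − X.
Mole fractions y_i = n_i/n_T; K_p = p_N / (p_Q p_R) with p_i = y_i·P.
This yields a degree-2 equation in X; solving on (0,1), X = 0.547.

X = 0.547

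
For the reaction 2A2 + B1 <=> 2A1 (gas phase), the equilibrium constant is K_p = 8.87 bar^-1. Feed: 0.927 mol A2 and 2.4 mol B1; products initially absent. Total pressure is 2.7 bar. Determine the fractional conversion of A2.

Let X = conversion of A2 (basis 0.927 mol A2); extent of reaction ξ = 0.464X.
Species balance: n_A2 = 0.927 − 0.927X; n_B1 = 2.4 − 0.464X; n_A1 = 0.927X.
n_T = Σnᵢ = 3.33 − 0.464X.
y_i = n_i/n_T, p_i = y_i·P. K_p = p_A1^2 / (p_A2^2 p_B1).
Substituting and setting equal to 8.87 bar^-1 gives a polynomial in X; the root in (0,1) is X = 0.802.

X = 0.802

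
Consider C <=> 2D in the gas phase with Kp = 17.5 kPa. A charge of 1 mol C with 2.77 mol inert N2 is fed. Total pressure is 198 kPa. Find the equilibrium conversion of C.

X = 0.257

Let X = conversion of C (basis 1 mol C); extent of reaction ξ = X.
Mole table: n_C = 1 − X; n_D = 2X; n_I = 2.77 (inert).
n_T = Σnᵢ = 3.77 + X.
y_i = n_i/n_T, p_i = y_i·P. Kp = p_D^2 / (p_C).
Equating to 17.5 kPa and solving on 0 < X < 1: X = 0.257.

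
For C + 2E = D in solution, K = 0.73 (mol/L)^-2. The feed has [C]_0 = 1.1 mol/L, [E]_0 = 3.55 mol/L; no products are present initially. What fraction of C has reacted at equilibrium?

X = 0.733

Let X = conversion of C; extent ξ = 1.1·X mol/L.
Concentrations: [C] = 1.1 − 1.1X; [E] = 3.55 − 2.2X; [D] = 1.1X.
K = [D] / ([C] [E]^2).
Equating to 0.73 (mol/L)^-2: the physical root is X = 0.733.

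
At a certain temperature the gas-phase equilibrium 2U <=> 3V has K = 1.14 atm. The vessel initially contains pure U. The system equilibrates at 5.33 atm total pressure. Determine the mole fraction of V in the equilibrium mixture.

Basis: 1 mol U initially; let X = conversion of U. Extent ξ = 0.5X.
At extent ξ: n_U = 1 − X; n_V = 1.5X.
Total moles n_T = 1 + 0.5X.
With p_i = (n_i/n_T)P, K = p_V^3 / (p_U^2).
Substituting and setting equal to 1.14 atm gives a polynomial in X; the root in (0,1) is X = 0.323.
Then n_V = 0.485, n_T = 1.16, so y_V = 0.417.

y_V = 0.417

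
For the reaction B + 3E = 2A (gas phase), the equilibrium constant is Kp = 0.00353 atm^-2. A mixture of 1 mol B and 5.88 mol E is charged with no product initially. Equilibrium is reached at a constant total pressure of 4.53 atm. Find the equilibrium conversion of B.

Take 1 mol B as basis and let X be its fractional conversion, so ξ = X.
Moles: n_B = 1 − X; n_E = 5.88 − 3X; n_A = 2X.
Total moles n_T = 6.88 − 2X.
Mole fractions y_i = n_i/n_T; Kp = p_A^2 / (p_B p_E^3) with p_i = y_i·P.
Substituting and setting equal to 0.00353 atm^-2 gives a polynomial in X; the root in (0,1) is X = 0.220.

X = 0.220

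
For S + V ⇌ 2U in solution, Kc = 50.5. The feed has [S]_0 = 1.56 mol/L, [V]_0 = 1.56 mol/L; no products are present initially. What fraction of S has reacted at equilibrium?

X = 0.780

Let X = conversion of S; extent ξ = 1.56·X mol/L.
Concentrations: [S] = 1.56 − 1.56X; [V] = 1.56 − 1.56X; [U] = 3.12X.
Kc = [U]^2 / ([S] [V]).
Setting equal to 50.5 and solving for X on (0,1) gives X = 0.780.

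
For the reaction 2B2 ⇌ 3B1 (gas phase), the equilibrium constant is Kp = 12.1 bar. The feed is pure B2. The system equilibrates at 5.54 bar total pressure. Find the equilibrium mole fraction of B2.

Let X = conversion of B2 (basis 1 mol B2); extent of reaction ξ = 0.5X.
Mole table: n_B2 = 1 − X; n_B1 = 1.5X.
n_T = Σnᵢ = 1 + 0.5X.
y_i = n_i/n_T, p_i = y_i·P. Kp = p_B1^3 / (p_B2^2).
Equating to 12.1 bar and solving on 0 < X < 1: X = 0.550.
Then n_B2 = 0.45, n_T = 1.28, so y_B2 = 0.353.

y_B2 = 0.353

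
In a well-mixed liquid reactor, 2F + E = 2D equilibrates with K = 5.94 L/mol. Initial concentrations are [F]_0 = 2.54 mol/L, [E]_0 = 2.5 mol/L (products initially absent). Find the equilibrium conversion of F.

Let X = conversion of F; extent ξ = 2.54X/2 mol/L.
Concentrations: [F] = 2.54 − 2.54X; [E] = 2.5 − 1.27X; [D] = 2.54X.
K = [D]^2 / ([F]^2 [E]).
Setting equal to 5.94 and solving for X on (0,1) gives X = 0.752.

X = 0.752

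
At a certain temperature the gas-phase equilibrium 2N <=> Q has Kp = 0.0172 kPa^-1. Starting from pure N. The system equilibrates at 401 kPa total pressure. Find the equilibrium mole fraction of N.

y_N = 0.315

Basis: 1 mol N initially; let X = conversion of N. Extent ξ = 0.5X.
At extent ξ: n_N = 1 − X; n_Q = 0.5X.
Total moles n_T = 1 − 0.5X.
y_i = n_i/n_T, p_i = y_i·P. Kp = p_Q / (p_N^2).
This yields a degree-2 equation in X; solving on (0,1), X = 0.813.
Then n_N = 0.187, n_T = 0.594, so y_N = 0.315.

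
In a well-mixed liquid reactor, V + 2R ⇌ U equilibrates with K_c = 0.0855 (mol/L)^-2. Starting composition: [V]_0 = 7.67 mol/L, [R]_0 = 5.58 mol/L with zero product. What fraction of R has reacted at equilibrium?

X = 0.657

Let X = conversion of R; extent ξ = 5.58X/2 mol/L.
Concentrations: [V] = 7.67 − 2.79X; [R] = 5.58 − 5.58X; [U] = 2.79X.
K_c = [U] / ([V] [R]^2).
Equating to 0.0855 (mol/L)^-2: the physical root is X = 0.657.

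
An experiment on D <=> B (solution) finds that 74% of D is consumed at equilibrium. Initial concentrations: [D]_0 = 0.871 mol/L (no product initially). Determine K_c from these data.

Let X = conversion of D.
Concentrations: [D] = 0.871 − 0.871X; [B] = 0.871X.
At X = 0.74: [D] = 0.226, [B] = 0.645.
K_c = [B] / ([D]) = 2.85.

K_c = 2.85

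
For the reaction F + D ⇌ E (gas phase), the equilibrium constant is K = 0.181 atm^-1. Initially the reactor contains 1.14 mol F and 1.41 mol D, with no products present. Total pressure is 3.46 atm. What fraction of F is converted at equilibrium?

X = 0.238

Let X = conversion of F (basis 1.14 mol F); extent of reaction ξ = 1.14X.
Species balance: n_F = 1.14 − 1.14X; n_D = 1.41 − 1.14X; n_E = 1.14X.
Total moles n_T = 2.55 − 1.14X.
With p_i = (n_i/n_T)P, K = p_E / (p_F p_D).
Substituting and setting equal to 0.181 atm^-1 gives a polynomial in X; the root in (0,1) is X = 0.238.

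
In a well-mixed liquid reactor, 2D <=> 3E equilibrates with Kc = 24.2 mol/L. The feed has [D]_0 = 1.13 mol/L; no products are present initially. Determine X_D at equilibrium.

X = 0.745

Let X = conversion of D; extent ξ = 1.13X/2 mol/L.
Concentrations: [D] = 1.13 − 1.13X; [E] = 1.69X.
Kc = [E]^3 / ([D]^2).
Setting equal to 24.2 and solving for X on (0,1) gives X = 0.745.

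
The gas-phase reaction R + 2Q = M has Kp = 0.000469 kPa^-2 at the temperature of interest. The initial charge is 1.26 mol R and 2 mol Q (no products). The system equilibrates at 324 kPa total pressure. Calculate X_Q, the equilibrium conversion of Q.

Take 2 mol Q as basis and let X be its fractional conversion, so ξ = X.
Mole table: n_R = 1.26 − X; n_Q = 2 − 2X; n_M = X.
Summing: n_T = 3.26 − 2X.
With p_i = (n_i/n_T)P, Kp = p_M / (p_R p_Q^2).
Setting this equal to 0.000469 kPa^-2 and taking the physical root (0 < X < 1) gives X = 0.841.

X = 0.841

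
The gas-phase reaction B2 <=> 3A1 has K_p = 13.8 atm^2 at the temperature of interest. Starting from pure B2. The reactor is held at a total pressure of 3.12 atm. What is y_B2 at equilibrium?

Let X = conversion of B2 (basis 1 mol B2); extent of reaction ξ = X.
Mole table: n_B2 = 1 − X; n_A1 = 3X.
Total moles n_T = 1 + 2X.
With p_i = (n_i/n_T)P, K_p = p_A1^3 / (p_B2).
Substituting and setting equal to 13.8 atm^2 gives a polynomial in X; the root in (0,1) is X = 0.471.
Then n_B2 = 0.529, n_T = 1.94, so y_B2 = 0.272.

y_B2 = 0.272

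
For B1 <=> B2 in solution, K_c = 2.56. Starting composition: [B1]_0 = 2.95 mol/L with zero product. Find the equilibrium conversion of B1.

Let X = conversion of B1; extent ξ = 2.95·X mol/L.
Concentrations: [B1] = 2.95 − 2.95X; [B2] = 2.95X.
K_c = [B2] / ([B1]).
This equals 2.56 at X = 0.719 (the root in 0 < X < 1).

X = 0.719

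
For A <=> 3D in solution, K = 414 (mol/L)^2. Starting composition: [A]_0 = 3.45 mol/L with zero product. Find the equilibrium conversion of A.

Let X = conversion of A; extent ξ = 3.45·X mol/L.
Concentrations: [A] = 3.45 − 3.45X; [D] = 10.4X.
K = [D]^3 / ([A]).
Solving K = 414 for X ∈ (0,1): X = 0.716.

X = 0.716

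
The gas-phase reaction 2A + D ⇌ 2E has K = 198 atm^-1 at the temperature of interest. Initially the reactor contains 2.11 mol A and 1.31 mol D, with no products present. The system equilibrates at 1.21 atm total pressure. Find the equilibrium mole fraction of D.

Let X = conversion of A (basis 2.11 mol A); extent of reaction ξ = 1.05X.
At extent ξ: n_A = 2.11 − 2.11X; n_D = 1.31 − 1.05X; n_E = 2.11X.
Total moles n_T = 3.42 − 1.05X.
y_i = n_i/n_T, p_i = y_i·P. K = p_E^2 / (p_A^2 p_D).
This yields a degree-3 equation in X; solving on (0,1), X = 0.861.
Then n_D = 0.402, n_T = 2.51, so y_D = 0.160.

y_D = 0.160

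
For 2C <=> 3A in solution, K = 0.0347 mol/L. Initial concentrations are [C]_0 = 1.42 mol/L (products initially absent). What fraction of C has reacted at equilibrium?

X = 0.171

Let X = conversion of C; extent ξ = 1.42X/2 mol/L.
Concentrations: [C] = 1.42 − 1.42X; [A] = 2.13X.
K = [A]^3 / ([C]^2).
This equals 0.0347 at X = 0.171 (the root in 0 < X < 1).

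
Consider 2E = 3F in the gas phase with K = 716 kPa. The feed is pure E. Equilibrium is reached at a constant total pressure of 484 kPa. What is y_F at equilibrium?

Basis: 1 mol E initially; let X = conversion of E. Extent ξ = 0.5X.
Mole table: n_E = 1 − X; n_F = 1.5X.
n_T = Σnᵢ = 1 + 0.5X.
With p_i = (n_i/n_T)P, K = p_F^3 / (p_E^2).
Substituting and setting equal to 716 kPa gives a polynomial in X; the root in (0,1) is X = 0.510.
Then n_F = 0.764, n_T = 1.25, so y_F = 0.609.

y_F = 0.609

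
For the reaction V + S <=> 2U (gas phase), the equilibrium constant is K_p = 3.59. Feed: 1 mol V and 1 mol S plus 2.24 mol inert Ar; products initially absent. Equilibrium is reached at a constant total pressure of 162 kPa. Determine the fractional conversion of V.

Take 1 mol V as basis and let X be its fractional conversion, so ξ = X.
At extent ξ: n_V = 1 − X; n_S = 1 − X; n_U = 2X; n_I = 2.24 (inert).
Since Δν = 0, n_T = 4.24 throughout.
With p_i = (n_i/n_T)P, K_p = p_U^2 / (p_V p_S).
This yields a degree-2 equation in X; solving on (0,1), X = 0.486.

X = 0.486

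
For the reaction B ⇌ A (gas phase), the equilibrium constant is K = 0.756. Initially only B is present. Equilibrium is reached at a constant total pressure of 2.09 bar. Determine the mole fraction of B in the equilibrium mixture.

Let X = conversion of B (basis 1 mol B); extent of reaction ξ = X.
Species balance: n_B = 1 − X; n_A = X.
Total moles n_T = 1 (Δν = 0, constant).
y_i = n_i/n_T, p_i = y_i·P. K = p_A / (p_B).
Substituting and setting equal to 0.756 gives a polynomial in X; the root in (0,1) is X = 0.431.
Then n_B = 0.569, n_T = 1, so y_B = 0.569.

y_B = 0.569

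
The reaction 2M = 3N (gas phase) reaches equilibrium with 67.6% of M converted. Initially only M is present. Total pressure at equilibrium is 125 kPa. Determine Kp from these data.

Kp = 928 kPa

Take 1 mol M as basis and let X be its fractional conversion, so ξ = 0.5X.
At extent ξ: n_M = 1 − X; n_N = 1.5X.
Summing: n_T = 1 + 0.5X.
At X = 0.676: n_M = 0.324, n_N = 1.01, n_T = 1.34.
p_i = (n_i/n_T)·P. Kp = p_N^3 / (p_M^2) = 928 kPa.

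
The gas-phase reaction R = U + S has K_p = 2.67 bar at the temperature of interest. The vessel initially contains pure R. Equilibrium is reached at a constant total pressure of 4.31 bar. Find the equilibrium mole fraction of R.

y_R = 0.236

Let X = conversion of R (basis 1 mol R); extent of reaction ξ = X.
Mole table: n_R = 1 − X; n_U = X; n_S = X.
n_T = Σnᵢ = 1 + X.
Mole fractions y_i = n_i/n_T; K_p = p_U p_S / (p_R) with p_i = y_i·P.
Setting this equal to 2.67 bar and taking the physical root (0 < X < 1) gives X = 0.618.
Then n_R = 0.382, n_T = 1.62, so y_R = 0.236.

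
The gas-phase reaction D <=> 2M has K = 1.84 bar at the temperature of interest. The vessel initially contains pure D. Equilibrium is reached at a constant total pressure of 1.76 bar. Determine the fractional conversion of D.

Let X = conversion of D (basis 1 mol D); extent of reaction ξ = X.
At extent ξ: n_D = 1 − X; n_M = 2X.
Summing: n_T = 1 + X.
y_i = n_i/n_T, p_i = y_i·P. K = p_M^2 / (p_D).
Equating to 1.84 bar and solving on 0 < X < 1: X = 0.455.

X = 0.455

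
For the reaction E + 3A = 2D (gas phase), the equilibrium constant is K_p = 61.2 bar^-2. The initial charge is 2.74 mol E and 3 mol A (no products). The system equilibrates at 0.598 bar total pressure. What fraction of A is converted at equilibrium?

Let X = conversion of A (basis 3 mol A); extent of reaction ξ = X.
Moles: n_E = 2.74 − X; n_A = 3 − 3X; n_D = 2X.
Total moles n_T = 5.74 − 2X.
y_i = n_i/n_T, p_i = y_i·P. K_p = p_D^2 / (p_E p_A^3).
Equating to 61.2 bar^-2 and solving on 0 < X < 1: X = 0.690.

X = 0.690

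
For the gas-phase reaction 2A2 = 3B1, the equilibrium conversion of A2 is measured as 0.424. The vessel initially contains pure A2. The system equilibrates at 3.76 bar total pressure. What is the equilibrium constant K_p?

Let X = conversion of A2 (basis 1 mol A2); extent of reaction ξ = 0.5X.
Moles: n_A2 = 1 − X; n_B1 = 1.5X.
n_T = Σnᵢ = 1 + 0.5X.
At X = 0.424: n_A2 = 0.576, n_B1 = 0.636, n_T = 1.21.
p_i = (n_i/n_T)·P. K_p = p_B1^3 / (p_A2^2) = 2.41 bar.

K_p = 2.41 bar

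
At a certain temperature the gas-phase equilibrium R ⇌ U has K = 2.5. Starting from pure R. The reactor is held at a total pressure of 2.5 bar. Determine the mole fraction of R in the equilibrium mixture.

Basis: 1 mol R initially; let X = conversion of R. Extent ξ = X.
At extent ξ: n_R = 1 − X; n_U = X.
Total moles n_T = 1 (Δν = 0, constant).
Mole fractions y_i = n_i/n_T; K = p_U / (p_R) with p_i = y_i·P.
Equating to 2.5 and solving on 0 < X < 1: X = 0.714.
Then n_R = 0.286, n_T = 1, so y_R = 0.286.

y_R = 0.286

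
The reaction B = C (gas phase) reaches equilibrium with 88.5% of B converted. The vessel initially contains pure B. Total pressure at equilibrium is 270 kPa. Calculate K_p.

K_p = 7.7

Basis: 1 mol B initially; let X = conversion of B. Extent ξ = X.
Species balance: n_B = 1 − X; n_C = X.
n_T stays at 1 (no change in mole number).
At X = 0.885: n_B = 0.115, n_C = 0.885, n_T = 1.
p_i = (n_i/n_T)·P. K_p = p_C / (p_B) = 7.7.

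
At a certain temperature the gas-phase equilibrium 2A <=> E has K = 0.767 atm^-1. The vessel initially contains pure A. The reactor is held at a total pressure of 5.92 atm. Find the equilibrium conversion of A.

Let X = conversion of A (basis 1 mol A); extent of reaction ξ = 0.5X.
Moles: n_A = 1 − X; n_E = 0.5X.
n_T = Σnᵢ = 1 − 0.5X.
y_i = n_i/n_T, p_i = y_i·P. K = p_E / (p_A^2).
Substituting and setting equal to 0.767 atm^-1 gives a polynomial in X; the root in (0,1) is X = 0.772.

X = 0.772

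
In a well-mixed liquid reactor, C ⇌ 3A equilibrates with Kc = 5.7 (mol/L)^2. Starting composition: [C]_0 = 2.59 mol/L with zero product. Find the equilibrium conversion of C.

X = 0.283

Let X = conversion of C; extent ξ = 2.59·X mol/L.
Concentrations: [C] = 2.59 − 2.59X; [A] = 7.77X.
Kc = [A]^3 / ([C]).
Setting equal to 5.7 and solving for X on (0,1) gives X = 0.283.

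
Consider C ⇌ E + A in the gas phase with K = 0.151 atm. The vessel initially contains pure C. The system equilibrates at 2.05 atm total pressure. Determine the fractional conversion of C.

X = 0.262

Basis: 1 mol C initially; let X = conversion of C. Extent ξ = X.
Mole table: n_C = 1 − X; n_E = X; n_A = X.
n_T = Σnᵢ = 1 + X.
With p_i = (n_i/n_T)P, K = p_E p_A / (p_C).
Setting this equal to 0.151 atm and taking the physical root (0 < X < 1) gives X = 0.262.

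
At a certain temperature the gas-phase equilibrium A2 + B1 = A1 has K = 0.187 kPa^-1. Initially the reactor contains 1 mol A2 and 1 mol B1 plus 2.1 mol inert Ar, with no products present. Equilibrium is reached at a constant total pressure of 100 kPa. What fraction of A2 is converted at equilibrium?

Let X = conversion of A2 (basis 1 mol A2); extent of reaction ξ = X.
Mole table: n_A2 = 1 − X; n_B1 = 1 − X; n_A1 = X; n_I = 2.1 (inert).
Summing: n_T = 4.1 − X.
Mole fractions y_i = n_i/n_T; K = p_A1 / (p_A2 p_B1) with p_i = y_i·P.
Equating to 0.187 kPa^-1 and solving on 0 < X < 1: X = 0.653.

X = 0.653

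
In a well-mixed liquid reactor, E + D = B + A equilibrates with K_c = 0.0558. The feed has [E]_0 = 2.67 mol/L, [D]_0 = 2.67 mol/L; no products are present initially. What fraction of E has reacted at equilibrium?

Let X = conversion of E; extent ξ = 2.67·X mol/L.
Concentrations: [E] = 2.67 − 2.67X; [D] = 2.67 − 2.67X; [B] = 2.67X; [A] = 2.67X.
K_c = [B] [A] / ([E] [D]).
Equating to 0.0558: the physical root is X = 0.191.

X = 0.191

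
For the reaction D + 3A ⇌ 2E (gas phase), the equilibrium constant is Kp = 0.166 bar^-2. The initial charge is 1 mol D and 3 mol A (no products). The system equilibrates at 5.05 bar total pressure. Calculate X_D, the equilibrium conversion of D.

Take 1 mol D as basis and let X be its fractional conversion, so ξ = X.
At extent ξ: n_D = 1 − X; n_A = 3 − 3X; n_E = 2X.
Total moles n_T = 4 − 2X.
Mole fractions y_i = n_i/n_T; Kp = p_E^2 / (p_D p_A^3) with p_i = y_i·P.
Setting this equal to 0.166 bar^-2 and taking the physical root (0 < X < 1) gives X = 0.478.

X = 0.478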